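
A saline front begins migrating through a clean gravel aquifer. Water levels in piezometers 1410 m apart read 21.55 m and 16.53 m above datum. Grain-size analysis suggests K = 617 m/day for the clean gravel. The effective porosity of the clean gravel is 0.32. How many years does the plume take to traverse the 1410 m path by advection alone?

0.562

Hydraulic gradient i = (21.55 − 16.53) / 1410 = 5.02 / 1410 = 0.003560.
Darcy flux q = K · i = 617.0 × 0.003560 = 2.197 m/day.
Seepage velocity v = q / n_e = 2.197 / 0.32 = 6.865 m/day.
Travel time t = L / v = 1410 / 6.865 = 205.4 days = 0.5624 years.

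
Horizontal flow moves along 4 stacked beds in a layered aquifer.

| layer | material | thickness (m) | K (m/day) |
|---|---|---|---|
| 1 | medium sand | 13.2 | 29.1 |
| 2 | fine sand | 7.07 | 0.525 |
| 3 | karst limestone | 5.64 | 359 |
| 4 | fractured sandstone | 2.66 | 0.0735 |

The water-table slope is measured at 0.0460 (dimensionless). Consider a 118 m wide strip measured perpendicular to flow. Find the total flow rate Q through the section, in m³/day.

Flow is parallel to layering, so each bed carries its own Darcy discharge and the transmissivities add.
Σ(K_i·b_i) = 29.1×13.2 + 0.525×7.07 + 359×5.64 + 0.0735×2.66 = 2413 m²/day.
Hydraulic gradient i = 0.0460.
Q = Σ(K_i·b_i) · W · i = 2413 × 118 × 0.04600 = 13097 m³/day.

13100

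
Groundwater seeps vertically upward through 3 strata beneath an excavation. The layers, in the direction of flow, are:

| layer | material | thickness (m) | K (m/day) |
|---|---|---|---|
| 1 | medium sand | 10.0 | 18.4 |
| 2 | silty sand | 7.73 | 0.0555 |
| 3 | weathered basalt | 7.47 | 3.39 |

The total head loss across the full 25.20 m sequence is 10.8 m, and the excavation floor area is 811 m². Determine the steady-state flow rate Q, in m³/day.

Flow is perpendicular to layering, so the layers act in series and the equivalent K is the thickness-weighted harmonic mean.
Total thickness L = 10.0 + 7.73 + 7.47 = 25.20 m.
Σ(b_i/K_i) = 10.0/18.4 + 7.73/0.0555 + 7.47/3.39 = 142.0 d.
K_eq = L / Σ(b_i/K_i) = 25.20 / 142.0 = 0.1774 m/day.
Q = K_eq · A · (Δh/L) = 0.1774 × 811 × (10.8/25.20) = 61.67 m³/day.

61.7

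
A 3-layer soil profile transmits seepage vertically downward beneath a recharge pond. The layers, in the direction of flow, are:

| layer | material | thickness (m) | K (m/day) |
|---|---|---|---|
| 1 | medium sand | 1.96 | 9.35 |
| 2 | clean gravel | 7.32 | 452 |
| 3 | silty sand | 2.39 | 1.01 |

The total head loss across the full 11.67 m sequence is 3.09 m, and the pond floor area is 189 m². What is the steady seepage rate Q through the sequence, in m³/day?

225

Flow is perpendicular to layering, so the layers act in series and the equivalent K is the thickness-weighted harmonic mean.
Total thickness L = 1.96 + 7.32 + 2.39 = 11.67 m.
Σ(b_i/K_i) = 1.96/9.35 + 7.32/452 + 2.39/1.01 = 2.592 d.
K_eq = L / Σ(b_i/K_i) = 11.67 / 2.592 = 4.502 m/day.
Q = K_eq · A · (Δh/L) = 4.502 × 189 × (3.09/11.67) = 225.3 m³/day.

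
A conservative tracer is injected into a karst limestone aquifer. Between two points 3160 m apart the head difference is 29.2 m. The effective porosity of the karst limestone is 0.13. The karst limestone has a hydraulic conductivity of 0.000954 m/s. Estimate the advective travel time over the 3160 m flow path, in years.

Convert K: 0.000954 m/s × 86400 = 82.43 m/day.
Hydraulic gradient i = Δh / L = 29.2 / 3160 = 0.009241.
Darcy flux q = K · i = 82.43 × 0.009241 = 0.7617 m/day.
Seepage velocity v = q / n_e = 0.7617 / 0.13 = 5.859 m/day.
Travel time t = L / v = 3160 / 5.859 = 539.4 days = 1.477 years.

1.48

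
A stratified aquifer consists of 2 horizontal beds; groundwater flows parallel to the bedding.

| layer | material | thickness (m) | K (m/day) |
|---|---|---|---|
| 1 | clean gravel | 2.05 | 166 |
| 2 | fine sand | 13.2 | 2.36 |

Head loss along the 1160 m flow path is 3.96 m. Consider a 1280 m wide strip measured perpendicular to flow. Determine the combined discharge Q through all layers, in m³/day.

1620

Flow is parallel to layering, so each bed carries its own Darcy discharge and the transmissivities add.
Σ(K_i·b_i) = 166×2.05 + 2.36×13.2 = 371.5 m²/day.
Hydraulic gradient i = Δh / L = 3.96 / 1160 = 0.003414.
Q = Σ(K_i·b_i) · W · i = 371.5 × 1280 × 0.003414 = 1623 m³/day.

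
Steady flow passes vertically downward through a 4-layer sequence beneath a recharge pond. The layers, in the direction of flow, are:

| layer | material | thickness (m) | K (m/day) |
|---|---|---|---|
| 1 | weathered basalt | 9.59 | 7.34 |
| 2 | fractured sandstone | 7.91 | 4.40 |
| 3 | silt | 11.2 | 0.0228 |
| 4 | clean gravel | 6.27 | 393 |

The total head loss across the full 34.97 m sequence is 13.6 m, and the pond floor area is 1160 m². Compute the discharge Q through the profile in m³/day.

31.9

Flow is perpendicular to layering, so the layers act in series and the equivalent K is the thickness-weighted harmonic mean.
Total thickness L = 9.59 + 7.91 + 11.2 + 6.27 = 34.97 m.
Σ(b_i/K_i) = 9.59/7.34 + 7.91/4.40 + 11.2/0.0228 + 6.27/393 = 494.3 d.
K_eq = L / Σ(b_i/K_i) = 34.97 / 494.3 = 0.07074 m/day.
Q = K_eq · A · (Δh/L) = 0.07074 × 1160 × (13.6/34.97) = 31.91 m³/day.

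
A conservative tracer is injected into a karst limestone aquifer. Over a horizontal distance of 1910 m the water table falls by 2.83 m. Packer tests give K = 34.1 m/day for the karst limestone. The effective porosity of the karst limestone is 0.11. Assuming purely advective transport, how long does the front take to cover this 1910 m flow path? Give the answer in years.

11.4

Hydraulic gradient i = Δh / L = 2.83 / 1910 = 0.001482.
Darcy flux q = K · i = 34.10 × 0.001482 = 0.05053 m/day.
Seepage velocity v = q / n_e = 0.05053 / 0.11 = 0.4593 m/day.
Travel time t = L / v = 1910 / 0.4593 = 4158 days = 11.38 years.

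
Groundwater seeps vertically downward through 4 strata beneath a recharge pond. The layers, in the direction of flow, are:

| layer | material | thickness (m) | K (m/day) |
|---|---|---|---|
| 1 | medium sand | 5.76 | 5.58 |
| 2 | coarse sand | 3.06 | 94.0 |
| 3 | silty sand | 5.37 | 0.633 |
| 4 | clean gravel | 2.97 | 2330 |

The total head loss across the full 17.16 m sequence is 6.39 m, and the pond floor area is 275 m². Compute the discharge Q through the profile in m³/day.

184

Flow is perpendicular to layering, so the layers act in series and the equivalent K is the thickness-weighted harmonic mean.
Total thickness L = 5.76 + 3.06 + 5.37 + 2.97 = 17.16 m.
Σ(b_i/K_i) = 5.76/5.58 + 3.06/94.0 + 5.37/0.633 + 2.97/2330 = 9.549 d.
K_eq = L / Σ(b_i/K_i) = 17.16 / 9.549 = 1.797 m/day.
Q = K_eq · A · (Δh/L) = 1.797 × 275 × (6.39/17.16) = 184.0 m³/day.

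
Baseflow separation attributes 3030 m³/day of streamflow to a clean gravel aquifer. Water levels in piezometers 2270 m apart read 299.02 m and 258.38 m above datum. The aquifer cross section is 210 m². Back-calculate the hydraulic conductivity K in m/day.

806

Hydraulic gradient i = (299.02 − 258.38) / 2270 = 40.64 / 2270 = 0.01790.
From Q = K·A·i, K = Q / (A·i) = 3030 / (210.0 × 0.01790) = 805.9 m/day.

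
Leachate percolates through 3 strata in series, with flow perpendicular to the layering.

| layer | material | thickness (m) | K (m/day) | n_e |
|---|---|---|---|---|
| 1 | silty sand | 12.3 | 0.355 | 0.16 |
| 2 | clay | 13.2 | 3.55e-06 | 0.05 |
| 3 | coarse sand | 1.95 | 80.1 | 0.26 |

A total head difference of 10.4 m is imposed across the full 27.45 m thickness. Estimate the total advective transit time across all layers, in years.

With flow normal to the layers, continuity requires the same specific discharge q through every layer.
Σ(b_i/K_i) = 12.3/0.355 + 13.2/3.55e-06 + 1.95/80.1 = 3.718e+06 d.
q = Δh / Σ(b_i/K_i) = 10.4 / 3.718e+06 = 2.797e-06 m/day.
In each layer the seepage velocity is v_i = q/n_i, so the layer transit time is t_i = b_i·n_i / q:
  layer 1 (silty sand): t_1 = 12.3 × 0.16 / 2.797e-06 = 7.036e+05 d
  layer 2 (clay): t_2 = 13.2 × 0.05 / 2.797e-06 = 2.360e+05 d
  layer 3 (coarse sand): t_3 = 1.95 × 0.26 / 2.797e-06 = 1.813e+05 d
Total t = Σ t_i = 1.121e+06 days = 3069 years.

3070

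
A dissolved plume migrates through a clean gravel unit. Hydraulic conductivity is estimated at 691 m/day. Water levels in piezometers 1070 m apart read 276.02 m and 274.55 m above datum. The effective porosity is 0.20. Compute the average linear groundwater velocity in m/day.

Hydraulic gradient i = (276.02 − 274.55) / 1070 = 1.47 / 1070 = 0.001374.
Darcy flux q = K · i = 691.0 × 0.001374 = 0.9493 m/day.
Seepage velocity v = q / n_e = 0.9493 / 0.20 = 4.747 m/day.

4.75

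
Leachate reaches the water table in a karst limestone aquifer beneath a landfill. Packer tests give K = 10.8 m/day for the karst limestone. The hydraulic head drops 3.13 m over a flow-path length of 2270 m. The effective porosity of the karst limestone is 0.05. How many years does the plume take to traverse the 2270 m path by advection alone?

20.9

Hydraulic gradient i = Δh / L = 3.13 / 2270 = 0.001379.
Darcy flux q = K · i = 10.80 × 0.001379 = 0.01489 m/day.
Seepage velocity v = q / n_e = 0.01489 / 0.05 = 0.2978 m/day.
Travel time t = L / v = 2270 / 0.2978 = 7622 days = 20.87 years.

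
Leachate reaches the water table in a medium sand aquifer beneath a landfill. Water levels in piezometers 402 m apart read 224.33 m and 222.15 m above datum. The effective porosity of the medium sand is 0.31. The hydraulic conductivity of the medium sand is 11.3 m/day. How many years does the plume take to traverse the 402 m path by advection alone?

5.57

Hydraulic gradient i = (224.33 − 222.15) / 402 = 2.18 / 402 = 0.005423.
Darcy flux q = K · i = 11.30 × 0.005423 = 0.06128 m/day.
Seepage velocity v = q / n_e = 0.06128 / 0.31 = 0.1977 m/day.
Travel time t = L / v = 402 / 0.1977 = 2034 days = 5.568 years.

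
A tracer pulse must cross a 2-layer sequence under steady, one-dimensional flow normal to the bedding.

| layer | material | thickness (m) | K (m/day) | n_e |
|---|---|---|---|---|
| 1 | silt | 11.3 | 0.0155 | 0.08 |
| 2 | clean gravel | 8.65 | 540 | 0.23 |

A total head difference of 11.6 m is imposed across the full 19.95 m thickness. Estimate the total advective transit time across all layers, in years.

With flow normal to the layers, continuity requires the same specific discharge q through every layer.
Σ(b_i/K_i) = 11.3/0.0155 + 8.65/540 = 729.0 d.
q = Δh / Σ(b_i/K_i) = 11.6 / 729.0 = 0.01591 m/day.
In each layer the seepage velocity is v_i = q/n_i, so the layer transit time is t_i = b_i·n_i / q:
  layer 1 (silt): t_1 = 11.3 × 0.08 / 0.01591 = 56.82 d
  layer 2 (clean gravel): t_2 = 8.65 × 0.23 / 0.01591 = 125.0 d
Total t = Σ t_i = 181.9 days = 0.4979 years.

0.498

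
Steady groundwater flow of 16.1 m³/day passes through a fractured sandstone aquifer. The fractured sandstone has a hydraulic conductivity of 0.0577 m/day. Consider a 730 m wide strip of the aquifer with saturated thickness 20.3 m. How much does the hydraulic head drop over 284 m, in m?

5.35

Cross-sectional area A = 730 × 20.3 = 14819 m².
From Q = K·A·i, i = Q / (K·A) = 16.1 / (0.05770 × 14819) = 0.01883.
Head loss Δh = i · L = 0.01883 × 284 = 5.347 m.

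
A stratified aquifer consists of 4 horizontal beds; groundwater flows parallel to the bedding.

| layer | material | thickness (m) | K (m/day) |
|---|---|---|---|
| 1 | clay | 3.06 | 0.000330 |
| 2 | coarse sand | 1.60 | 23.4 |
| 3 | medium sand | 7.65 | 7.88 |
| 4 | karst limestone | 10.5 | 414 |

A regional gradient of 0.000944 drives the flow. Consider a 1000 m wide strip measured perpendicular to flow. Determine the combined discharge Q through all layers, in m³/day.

Flow is parallel to layering, so each bed carries its own Darcy discharge and the transmissivities add.
Σ(K_i·b_i) = 0.000330×3.06 + 23.4×1.60 + 7.88×7.65 + 414×10.5 = 4445 m²/day.
Hydraulic gradient i = 0.000944.
Q = Σ(K_i·b_i) · W · i = 4445 × 1000 × 0.0009440 = 4196 m³/day.

4200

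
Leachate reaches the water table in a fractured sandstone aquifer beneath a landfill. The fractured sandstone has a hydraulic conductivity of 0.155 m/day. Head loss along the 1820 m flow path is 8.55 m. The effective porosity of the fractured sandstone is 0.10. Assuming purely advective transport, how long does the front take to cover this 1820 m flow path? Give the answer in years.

684

Hydraulic gradient i = Δh / L = 8.55 / 1820 = 0.004698.
Darcy flux q = K · i = 0.1550 × 0.004698 = 0.0007282 m/day.
Seepage velocity v = q / n_e = 0.0007282 / 0.10 = 0.007282 m/day.
Travel time t = L / v = 1820 / 0.007282 = 2.499e+05 days = 684.3 years.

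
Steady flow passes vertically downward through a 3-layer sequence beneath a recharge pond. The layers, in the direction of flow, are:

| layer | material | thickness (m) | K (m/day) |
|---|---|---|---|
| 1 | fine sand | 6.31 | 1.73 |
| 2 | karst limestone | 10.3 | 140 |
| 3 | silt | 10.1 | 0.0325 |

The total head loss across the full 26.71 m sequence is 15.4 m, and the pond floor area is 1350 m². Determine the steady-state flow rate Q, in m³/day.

Flow is perpendicular to layering, so the layers act in series and the equivalent K is the thickness-weighted harmonic mean.
Total thickness L = 6.31 + 10.3 + 10.1 = 26.71 m.
Σ(b_i/K_i) = 6.31/1.73 + 10.3/140 + 10.1/0.0325 = 314.5 d.
K_eq = L / Σ(b_i/K_i) = 26.71 / 314.5 = 0.08493 m/day.
Q = K_eq · A · (Δh/L) = 0.08493 × 1350 × (15.4/26.71) = 66.11 m³/day.

66.1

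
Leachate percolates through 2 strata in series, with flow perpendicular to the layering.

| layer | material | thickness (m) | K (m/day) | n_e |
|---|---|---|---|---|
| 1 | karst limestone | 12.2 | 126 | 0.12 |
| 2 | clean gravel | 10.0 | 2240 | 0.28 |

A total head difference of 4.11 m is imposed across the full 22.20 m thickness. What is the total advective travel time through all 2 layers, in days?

0.105

With flow normal to the layers, continuity requires the same specific discharge q through every layer.
Σ(b_i/K_i) = 12.2/126 + 10.0/2240 = 0.1013 d.
q = Δh / Σ(b_i/K_i) = 4.11 / 0.1013 = 40.58 m/day.
In each layer the seepage velocity is v_i = q/n_i, so the layer transit time is t_i = b_i·n_i / q:
  layer 1 (karst limestone): t_1 = 12.2 × 0.12 / 40.58 = 0.03608 d
  layer 2 (clean gravel): t_2 = 10.0 × 0.28 / 40.58 = 0.06901 d
Total t = Σ t_i = 0.1051 days.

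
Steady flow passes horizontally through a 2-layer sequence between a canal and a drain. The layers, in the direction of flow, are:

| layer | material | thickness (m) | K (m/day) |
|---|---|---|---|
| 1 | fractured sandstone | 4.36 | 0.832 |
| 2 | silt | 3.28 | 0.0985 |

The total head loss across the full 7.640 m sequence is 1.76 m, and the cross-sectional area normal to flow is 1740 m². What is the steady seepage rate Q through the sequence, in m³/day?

79.5

Flow is perpendicular to layering, so the layers act in series and the equivalent K is the thickness-weighted harmonic mean.
Total thickness L = 4.36 + 3.28 = 7.640 m.
Σ(b_i/K_i) = 4.36/0.832 + 3.28/0.0985 = 38.54 d.
K_eq = L / Σ(b_i/K_i) = 7.640 / 38.54 = 0.1982 m/day.
Q = K_eq · A · (Δh/L) = 0.1982 × 1740 × (1.76/7.640) = 79.46 m³/day.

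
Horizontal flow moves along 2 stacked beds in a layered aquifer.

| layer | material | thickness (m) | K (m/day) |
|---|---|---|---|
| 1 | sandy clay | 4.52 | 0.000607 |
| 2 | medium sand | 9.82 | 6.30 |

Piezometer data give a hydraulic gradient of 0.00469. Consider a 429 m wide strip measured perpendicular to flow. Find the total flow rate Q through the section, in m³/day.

124

Flow is parallel to layering, so each bed carries its own Darcy discharge and the transmissivities add.
Σ(K_i·b_i) = 0.000607×4.52 + 6.30×9.82 = 61.87 m²/day.
Hydraulic gradient i = 0.00469.
Q = Σ(K_i·b_i) · W · i = 61.87 × 429 × 0.004690 = 124.5 m³/day.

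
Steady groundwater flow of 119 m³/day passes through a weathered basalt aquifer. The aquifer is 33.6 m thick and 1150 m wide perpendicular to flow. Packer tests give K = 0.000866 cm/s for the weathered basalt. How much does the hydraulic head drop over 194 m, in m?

Convert K: 0.000866 cm/s × 864 = 0.7482 m/day.
Cross-sectional area A = 1150 × 33.6 = 38640 m².
From Q = K·A·i, i = Q / (K·A) = 119 / (0.7482 × 38640) = 0.004116.
Head loss Δh = i · L = 0.004116 × 194 = 0.7985 m.

0.799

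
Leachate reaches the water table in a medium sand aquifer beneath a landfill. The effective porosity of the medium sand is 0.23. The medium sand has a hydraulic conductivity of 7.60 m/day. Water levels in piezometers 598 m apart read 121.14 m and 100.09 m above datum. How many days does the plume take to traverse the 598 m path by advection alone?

514

Hydraulic gradient i = (121.14 − 100.09) / 598 = 21.05 / 598 = 0.03520.
Darcy flux q = K · i = 7.600 × 0.03520 = 0.2675 m/day.
Seepage velocity v = q / n_e = 0.2675 / 0.23 = 1.163 m/day.
Travel time t = L / v = 598 / 1.163 = 514.1 days.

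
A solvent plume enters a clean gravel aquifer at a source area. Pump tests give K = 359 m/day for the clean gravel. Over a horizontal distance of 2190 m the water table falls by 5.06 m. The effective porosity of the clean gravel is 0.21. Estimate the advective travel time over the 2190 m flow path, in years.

1.52

Hydraulic gradient i = Δh / L = 5.06 / 2190 = 0.002311.
Darcy flux q = K · i = 359.0 × 0.002311 = 0.8295 m/day.
Seepage velocity v = q / n_e = 0.8295 / 0.21 = 3.950 m/day.
Travel time t = L / v = 2190 / 3.950 = 554.5 days = 1.518 years.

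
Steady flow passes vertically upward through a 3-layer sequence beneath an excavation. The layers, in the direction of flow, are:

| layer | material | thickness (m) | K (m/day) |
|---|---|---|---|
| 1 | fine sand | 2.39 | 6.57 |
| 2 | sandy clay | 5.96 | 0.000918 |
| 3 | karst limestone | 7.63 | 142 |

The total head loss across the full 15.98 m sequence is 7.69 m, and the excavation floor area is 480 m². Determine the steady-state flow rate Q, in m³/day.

Flow is perpendicular to layering, so the layers act in series and the equivalent K is the thickness-weighted harmonic mean.
Total thickness L = 2.39 + 5.96 + 7.63 = 15.98 m.
Σ(b_i/K_i) = 2.39/6.57 + 5.96/0.000918 + 7.63/142 = 6493 d.
K_eq = L / Σ(b_i/K_i) = 15.98 / 6493 = 0.002461 m/day.
Q = K_eq · A · (Δh/L) = 0.002461 × 480 × (7.69/15.98) = 0.5685 m³/day.

0.569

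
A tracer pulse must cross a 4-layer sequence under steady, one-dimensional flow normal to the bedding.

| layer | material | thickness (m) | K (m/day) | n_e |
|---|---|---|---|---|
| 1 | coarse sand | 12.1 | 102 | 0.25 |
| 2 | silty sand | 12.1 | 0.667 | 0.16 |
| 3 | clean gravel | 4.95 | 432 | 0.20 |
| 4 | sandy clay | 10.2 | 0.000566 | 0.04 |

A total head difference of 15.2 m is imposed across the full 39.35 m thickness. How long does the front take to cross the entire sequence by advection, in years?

20.7

With flow normal to the layers, continuity requires the same specific discharge q through every layer.
Σ(b_i/K_i) = 12.1/102 + 12.1/0.667 + 4.95/432 + 10.2/0.000566 = 18039 d.
q = Δh / Σ(b_i/K_i) = 15.2 / 18039 = 0.0008426 m/day.
In each layer the seepage velocity is v_i = q/n_i, so the layer transit time is t_i = b_i·n_i / q:
  layer 1 (coarse sand): t_1 = 12.1 × 0.25 / 0.0008426 = 3590 d
  layer 2 (silty sand): t_2 = 12.1 × 0.16 / 0.0008426 = 2298 d
  layer 3 (clean gravel): t_3 = 4.95 × 0.20 / 0.0008426 = 1175 d
  layer 4 (sandy clay): t_4 = 10.2 × 0.04 / 0.0008426 = 484.2 d
Total t = Σ t_i = 7547 days = 20.66 years.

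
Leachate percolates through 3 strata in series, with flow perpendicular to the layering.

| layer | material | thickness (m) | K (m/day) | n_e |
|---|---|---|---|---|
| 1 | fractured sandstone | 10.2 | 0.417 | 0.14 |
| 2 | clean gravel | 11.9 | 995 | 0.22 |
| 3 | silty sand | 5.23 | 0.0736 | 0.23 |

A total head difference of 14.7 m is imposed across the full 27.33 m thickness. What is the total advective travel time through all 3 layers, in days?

With flow normal to the layers, continuity requires the same specific discharge q through every layer.
Σ(b_i/K_i) = 10.2/0.417 + 11.9/995 + 5.23/0.0736 = 95.53 d.
q = Δh / Σ(b_i/K_i) = 14.7 / 95.53 = 0.1539 m/day.
In each layer the seepage velocity is v_i = q/n_i, so the layer transit time is t_i = b_i·n_i / q:
  layer 1 (fractured sandstone): t_1 = 10.2 × 0.14 / 0.1539 = 9.280 d
  layer 2 (clean gravel): t_2 = 11.9 × 0.22 / 0.1539 = 17.01 d
  layer 3 (silty sand): t_3 = 5.23 × 0.23 / 0.1539 = 7.817 d
Total t = Σ t_i = 34.11 days.

34.1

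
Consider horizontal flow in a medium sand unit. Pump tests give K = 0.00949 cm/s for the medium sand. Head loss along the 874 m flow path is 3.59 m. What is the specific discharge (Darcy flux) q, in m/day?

0.0337

Convert K: 0.00949 cm/s × 864 = 8.199 m/day.
Hydraulic gradient i = Δh / L = 3.59 / 874 = 0.004108.
Specific discharge q = K · i = 8.199 × 0.004108 = 0.03368 m/day.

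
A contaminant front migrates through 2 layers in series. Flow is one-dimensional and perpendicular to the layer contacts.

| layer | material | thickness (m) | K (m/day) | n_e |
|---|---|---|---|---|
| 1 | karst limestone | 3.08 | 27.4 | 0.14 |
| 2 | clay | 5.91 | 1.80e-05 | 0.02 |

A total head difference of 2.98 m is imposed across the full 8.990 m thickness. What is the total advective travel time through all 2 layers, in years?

166

With flow normal to the layers, continuity requires the same specific discharge q through every layer.
Σ(b_i/K_i) = 3.08/27.4 + 5.91/1.80e-05 = 3.283e+05 d.
q = Δh / Σ(b_i/K_i) = 2.98 / 3.283e+05 = 9.076e-06 m/day.
In each layer the seepage velocity is v_i = q/n_i, so the layer transit time is t_i = b_i·n_i / q:
  layer 1 (karst limestone): t_1 = 3.08 × 0.14 / 9.076e-06 = 47509 d
  layer 2 (clay): t_2 = 5.91 × 0.02 / 9.076e-06 = 13023 d
Total t = Σ t_i = 60532 days = 165.7 years.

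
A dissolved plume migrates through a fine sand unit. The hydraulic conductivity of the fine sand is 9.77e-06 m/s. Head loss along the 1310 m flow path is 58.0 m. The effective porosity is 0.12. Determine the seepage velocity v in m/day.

Convert K: 9.77e-06 m/s × 86400 = 0.8441 m/day.
Hydraulic gradient i = Δh / L = 58.0 / 1310 = 0.04427.
Darcy flux q = K · i = 0.8441 × 0.04427 = 0.03737 m/day.
Seepage velocity v = q / n_e = 0.03737 / 0.12 = 0.3114 m/day.

0.311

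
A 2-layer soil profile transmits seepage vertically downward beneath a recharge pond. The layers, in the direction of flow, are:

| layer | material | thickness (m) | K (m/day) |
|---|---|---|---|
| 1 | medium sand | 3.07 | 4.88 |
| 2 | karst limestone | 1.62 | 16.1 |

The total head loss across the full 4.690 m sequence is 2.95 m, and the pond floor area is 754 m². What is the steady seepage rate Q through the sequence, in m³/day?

Flow is perpendicular to layering, so the layers act in series and the equivalent K is the thickness-weighted harmonic mean.
Total thickness L = 3.07 + 1.62 = 4.690 m.
Σ(b_i/K_i) = 3.07/4.88 + 1.62/16.1 = 0.7297 d.
K_eq = L / Σ(b_i/K_i) = 4.690 / 0.7297 = 6.427 m/day.
Q = K_eq · A · (Δh/L) = 6.427 × 754 × (2.95/4.690) = 3048 m³/day.

3050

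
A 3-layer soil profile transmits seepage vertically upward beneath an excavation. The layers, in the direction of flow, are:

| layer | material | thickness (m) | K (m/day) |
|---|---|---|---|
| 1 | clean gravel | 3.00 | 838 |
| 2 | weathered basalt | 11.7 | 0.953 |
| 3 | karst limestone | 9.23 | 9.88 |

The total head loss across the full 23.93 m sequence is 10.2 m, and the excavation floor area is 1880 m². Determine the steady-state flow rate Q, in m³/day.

1450

Flow is perpendicular to layering, so the layers act in series and the equivalent K is the thickness-weighted harmonic mean.
Total thickness L = 3.00 + 11.7 + 9.23 = 23.93 m.
Σ(b_i/K_i) = 3.00/838 + 11.7/0.953 + 9.23/9.88 = 13.21 d.
K_eq = L / Σ(b_i/K_i) = 23.93 / 13.21 = 1.811 m/day.
Q = K_eq · A · (Δh/L) = 1.811 × 1880 × (10.2/23.93) = 1451 m³/day.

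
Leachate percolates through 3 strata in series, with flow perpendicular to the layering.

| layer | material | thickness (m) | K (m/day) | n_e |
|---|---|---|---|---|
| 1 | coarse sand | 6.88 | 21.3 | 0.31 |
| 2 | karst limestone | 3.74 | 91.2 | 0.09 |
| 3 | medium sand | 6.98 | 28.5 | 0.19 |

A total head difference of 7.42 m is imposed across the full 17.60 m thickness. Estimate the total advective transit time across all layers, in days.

0.311

With flow normal to the layers, continuity requires the same specific discharge q through every layer.
Σ(b_i/K_i) = 6.88/21.3 + 3.74/91.2 + 6.98/28.5 = 0.6089 d.
q = Δh / Σ(b_i/K_i) = 7.42 / 0.6089 = 12.19 m/day.
In each layer the seepage velocity is v_i = q/n_i, so the layer transit time is t_i = b_i·n_i / q:
  layer 1 (coarse sand): t_1 = 6.88 × 0.31 / 12.19 = 0.1750 d
  layer 2 (karst limestone): t_2 = 3.74 × 0.09 / 12.19 = 0.02762 d
  layer 3 (medium sand): t_3 = 6.98 × 0.19 / 12.19 = 0.1088 d
Total t = Σ t_i = 0.3115 days.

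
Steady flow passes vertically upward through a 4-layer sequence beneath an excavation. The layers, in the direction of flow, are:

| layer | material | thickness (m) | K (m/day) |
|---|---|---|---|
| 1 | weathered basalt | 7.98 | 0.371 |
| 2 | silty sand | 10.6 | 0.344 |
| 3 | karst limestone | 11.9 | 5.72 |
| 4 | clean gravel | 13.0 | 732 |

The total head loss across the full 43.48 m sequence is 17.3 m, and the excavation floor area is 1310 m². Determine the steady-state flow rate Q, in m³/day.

416

Flow is perpendicular to layering, so the layers act in series and the equivalent K is the thickness-weighted harmonic mean.
Total thickness L = 7.98 + 10.6 + 11.9 + 13.0 = 43.48 m.
Σ(b_i/K_i) = 7.98/0.371 + 10.6/0.344 + 11.9/5.72 + 13.0/732 = 54.42 d.
K_eq = L / Σ(b_i/K_i) = 43.48 / 54.42 = 0.7989 m/day.
Q = K_eq · A · (Δh/L) = 0.7989 × 1310 × (17.3/43.48) = 416.4 m³/day.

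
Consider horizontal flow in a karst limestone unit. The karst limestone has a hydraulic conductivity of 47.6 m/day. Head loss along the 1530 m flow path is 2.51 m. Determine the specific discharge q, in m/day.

0.0781

Hydraulic gradient i = Δh / L = 2.51 / 1530 = 0.001641.
Specific discharge q = K · i = 47.60 × 0.001641 = 0.07809 m/day.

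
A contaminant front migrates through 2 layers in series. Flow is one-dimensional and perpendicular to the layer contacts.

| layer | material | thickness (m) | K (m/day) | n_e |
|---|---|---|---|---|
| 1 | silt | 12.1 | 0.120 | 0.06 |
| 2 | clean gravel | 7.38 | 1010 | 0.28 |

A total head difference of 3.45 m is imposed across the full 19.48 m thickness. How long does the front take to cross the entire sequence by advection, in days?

81.6

With flow normal to the layers, continuity requires the same specific discharge q through every layer.
Σ(b_i/K_i) = 12.1/0.120 + 7.38/1010 = 100.8 d.
q = Δh / Σ(b_i/K_i) = 3.45 / 100.8 = 0.03421 m/day.
In each layer the seepage velocity is v_i = q/n_i, so the layer transit time is t_i = b_i·n_i / q:
  layer 1 (silt): t_1 = 12.1 × 0.06 / 0.03421 = 21.22 d
  layer 2 (clean gravel): t_2 = 7.38 × 0.28 / 0.03421 = 60.40 d
Total t = Σ t_i = 81.62 days.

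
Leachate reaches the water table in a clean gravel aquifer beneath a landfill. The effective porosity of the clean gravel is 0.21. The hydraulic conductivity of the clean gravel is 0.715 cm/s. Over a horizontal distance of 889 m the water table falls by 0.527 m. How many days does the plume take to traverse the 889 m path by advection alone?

510

Convert K: 0.715 cm/s × 864 = 617.8 m/day.
Hydraulic gradient i = Δh / L = 0.527 / 889 = 0.0005928.
Darcy flux q = K · i = 617.8 × 0.0005928 = 0.3662 m/day.
Seepage velocity v = q / n_e = 0.3662 / 0.21 = 1.744 m/day.
Travel time t = L / v = 889 / 1.744 = 509.8 days.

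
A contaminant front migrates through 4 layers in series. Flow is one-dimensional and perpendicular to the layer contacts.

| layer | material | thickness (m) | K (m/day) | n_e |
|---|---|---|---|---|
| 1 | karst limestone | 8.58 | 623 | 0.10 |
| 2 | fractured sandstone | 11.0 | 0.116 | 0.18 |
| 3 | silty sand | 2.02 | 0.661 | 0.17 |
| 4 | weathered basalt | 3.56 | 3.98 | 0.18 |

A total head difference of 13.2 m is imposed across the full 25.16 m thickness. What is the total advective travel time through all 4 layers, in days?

28.6

With flow normal to the layers, continuity requires the same specific discharge q through every layer.
Σ(b_i/K_i) = 8.58/623 + 11.0/0.116 + 2.02/0.661 + 3.56/3.98 = 98.79 d.
q = Δh / Σ(b_i/K_i) = 13.2 / 98.79 = 0.1336 m/day.
In each layer the seepage velocity is v_i = q/n_i, so the layer transit time is t_i = b_i·n_i / q:
  layer 1 (karst limestone): t_1 = 8.58 × 0.10 / 0.1336 = 6.421 d
  layer 2 (fractured sandstone): t_2 = 11.0 × 0.18 / 0.1336 = 14.82 d
  layer 3 (silty sand): t_3 = 2.02 × 0.17 / 0.1336 = 2.570 d
  layer 4 (weathered basalt): t_4 = 3.56 × 0.18 / 0.1336 = 4.796 d
Total t = Σ t_i = 28.61 days.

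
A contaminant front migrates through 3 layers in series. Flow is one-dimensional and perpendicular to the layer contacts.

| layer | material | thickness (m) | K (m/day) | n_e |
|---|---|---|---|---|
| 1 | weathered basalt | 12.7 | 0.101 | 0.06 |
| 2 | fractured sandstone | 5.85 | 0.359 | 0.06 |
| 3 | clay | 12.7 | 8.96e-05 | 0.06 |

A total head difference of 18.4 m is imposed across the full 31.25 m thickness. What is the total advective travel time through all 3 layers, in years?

With flow normal to the layers, continuity requires the same specific discharge q through every layer.
Σ(b_i/K_i) = 12.7/0.101 + 5.85/0.359 + 12.7/8.96e-05 = 1.419e+05 d.
q = Δh / Σ(b_i/K_i) = 18.4 / 1.419e+05 = 0.0001297 m/day.
In each layer the seepage velocity is v_i = q/n_i, so the layer transit time is t_i = b_i·n_i / q:
  layer 1 (weathered basalt): t_1 = 12.7 × 0.06 / 0.0001297 = 5876 d
  layer 2 (fractured sandstone): t_2 = 5.85 × 0.06 / 0.0001297 = 2707 d
  layer 3 (clay): t_3 = 12.7 × 0.06 / 0.0001297 = 5876 d
Total t = Σ t_i = 14458 days = 39.58 years.

39.6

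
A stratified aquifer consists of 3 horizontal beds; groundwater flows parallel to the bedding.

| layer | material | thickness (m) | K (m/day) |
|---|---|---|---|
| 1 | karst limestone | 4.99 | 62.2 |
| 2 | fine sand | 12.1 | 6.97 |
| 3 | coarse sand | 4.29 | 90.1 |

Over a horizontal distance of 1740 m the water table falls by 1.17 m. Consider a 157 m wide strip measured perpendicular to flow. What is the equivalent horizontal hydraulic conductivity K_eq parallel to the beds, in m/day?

36.5

Flow is parallel to layering, so each bed carries its own Darcy discharge and the transmissivities add.
Σ(K_i·b_i) = 62.2×4.99 + 6.97×12.1 + 90.1×4.29 = 781.2 m²/day.
Total thickness b = 21.38 m, so K_eq = Σ(K_i·b_i)/b = 36.54 m/day.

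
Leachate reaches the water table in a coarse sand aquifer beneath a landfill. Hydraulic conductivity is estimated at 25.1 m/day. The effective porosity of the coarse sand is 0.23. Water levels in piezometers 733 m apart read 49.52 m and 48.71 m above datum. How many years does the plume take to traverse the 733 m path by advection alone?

16.6

Hydraulic gradient i = (49.52 − 48.71) / 733 = 0.81 / 733 = 0.001105.
Darcy flux q = K · i = 25.10 × 0.001105 = 0.02774 m/day.
Seepage velocity v = q / n_e = 0.02774 / 0.23 = 0.1206 m/day.
Travel time t = L / v = 733 / 0.1206 = 6078 days = 16.64 years.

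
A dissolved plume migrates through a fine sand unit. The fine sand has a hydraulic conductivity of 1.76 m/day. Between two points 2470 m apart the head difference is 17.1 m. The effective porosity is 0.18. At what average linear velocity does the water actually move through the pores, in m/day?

Hydraulic gradient i = Δh / L = 17.1 / 2470 = 0.006923.
Darcy flux q = K · i = 1.760 × 0.006923 = 0.01218 m/day.
Seepage velocity v = q / n_e = 0.01218 / 0.18 = 0.06769 m/day.

0.0677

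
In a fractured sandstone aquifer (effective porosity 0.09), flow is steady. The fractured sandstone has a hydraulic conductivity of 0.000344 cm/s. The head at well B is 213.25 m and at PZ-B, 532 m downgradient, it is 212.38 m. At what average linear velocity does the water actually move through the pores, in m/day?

Convert K: 0.000344 cm/s × 864 = 0.2972 m/day.
Hydraulic gradient i = (213.25 − 212.38) / 532 = 0.87 / 532 = 0.001635.
Darcy flux q = K · i = 0.2972 × 0.001635 = 0.0004860 m/day.
Seepage velocity v = q / n_e = 0.0004860 / 0.09 = 0.005401 m/day.

0.00540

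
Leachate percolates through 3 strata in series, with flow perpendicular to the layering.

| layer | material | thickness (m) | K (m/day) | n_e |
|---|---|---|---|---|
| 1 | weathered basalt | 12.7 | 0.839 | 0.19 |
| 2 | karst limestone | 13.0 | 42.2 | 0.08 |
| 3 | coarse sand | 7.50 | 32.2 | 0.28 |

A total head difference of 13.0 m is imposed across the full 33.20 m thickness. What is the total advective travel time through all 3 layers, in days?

6.70

With flow normal to the layers, continuity requires the same specific discharge q through every layer.
Σ(b_i/K_i) = 12.7/0.839 + 13.0/42.2 + 7.50/32.2 = 15.68 d.
q = Δh / Σ(b_i/K_i) = 13.0 / 15.68 = 0.8292 m/day.
In each layer the seepage velocity is v_i = q/n_i, so the layer transit time is t_i = b_i·n_i / q:
  layer 1 (weathered basalt): t_1 = 12.7 × 0.19 / 0.8292 = 2.910 d
  layer 2 (karst limestone): t_2 = 13.0 × 0.08 / 0.8292 = 1.254 d
  layer 3 (coarse sand): t_3 = 7.50 × 0.28 / 0.8292 = 2.533 d
Total t = Σ t_i = 6.697 days.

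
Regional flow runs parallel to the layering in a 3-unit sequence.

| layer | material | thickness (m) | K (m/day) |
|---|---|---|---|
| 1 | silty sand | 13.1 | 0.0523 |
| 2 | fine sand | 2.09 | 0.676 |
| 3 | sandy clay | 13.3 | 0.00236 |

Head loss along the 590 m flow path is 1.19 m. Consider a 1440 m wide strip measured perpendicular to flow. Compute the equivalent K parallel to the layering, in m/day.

0.0747

Flow is parallel to layering, so each bed carries its own Darcy discharge and the transmissivities add.
Σ(K_i·b_i) = 0.0523×13.1 + 0.676×2.09 + 0.00236×13.3 = 2.129 m²/day.
Total thickness b = 28.49 m, so K_eq = Σ(K_i·b_i)/b = 0.07474 m/day.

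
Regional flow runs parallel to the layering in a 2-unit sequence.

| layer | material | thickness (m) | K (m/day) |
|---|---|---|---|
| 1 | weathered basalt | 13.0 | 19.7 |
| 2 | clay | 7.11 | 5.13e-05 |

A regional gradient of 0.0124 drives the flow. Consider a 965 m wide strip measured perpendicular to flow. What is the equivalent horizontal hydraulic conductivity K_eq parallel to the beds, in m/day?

Flow is parallel to layering, so each bed carries its own Darcy discharge and the transmissivities add.
Σ(K_i·b_i) = 19.7×13.0 + 5.13e-05×7.11 = 256.1 m²/day.
Total thickness b = 20.11 m, so K_eq = Σ(K_i·b_i)/b = 12.73 m/day.

12.7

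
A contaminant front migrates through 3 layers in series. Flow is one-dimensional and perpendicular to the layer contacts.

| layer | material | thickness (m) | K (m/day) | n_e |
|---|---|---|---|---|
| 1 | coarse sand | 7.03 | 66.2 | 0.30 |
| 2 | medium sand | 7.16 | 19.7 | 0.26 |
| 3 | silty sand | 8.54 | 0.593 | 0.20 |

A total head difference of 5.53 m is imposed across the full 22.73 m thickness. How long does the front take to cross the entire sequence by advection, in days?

With flow normal to the layers, continuity requires the same specific discharge q through every layer.
Σ(b_i/K_i) = 7.03/66.2 + 7.16/19.7 + 8.54/0.593 = 14.87 d.
q = Δh / Σ(b_i/K_i) = 5.53 / 14.87 = 0.3719 m/day.
In each layer the seepage velocity is v_i = q/n_i, so the layer transit time is t_i = b_i·n_i / q:
  layer 1 (coarse sand): t_1 = 7.03 × 0.30 / 0.3719 = 5.671 d
  layer 2 (medium sand): t_2 = 7.16 × 0.26 / 0.3719 = 5.006 d
  layer 3 (silty sand): t_3 = 8.54 × 0.20 / 0.3719 = 4.593 d
Total t = Σ t_i = 15.27 days.

15.3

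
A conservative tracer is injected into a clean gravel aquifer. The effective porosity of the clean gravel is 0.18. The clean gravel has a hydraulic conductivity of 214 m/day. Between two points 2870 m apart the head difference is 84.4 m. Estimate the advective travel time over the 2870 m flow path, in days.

82.1

Hydraulic gradient i = Δh / L = 84.4 / 2870 = 0.02941.
Darcy flux q = K · i = 214.0 × 0.02941 = 6.293 m/day.
Seepage velocity v = q / n_e = 6.293 / 0.18 = 34.96 m/day.
Travel time t = L / v = 2870 / 34.96 = 82.09 days.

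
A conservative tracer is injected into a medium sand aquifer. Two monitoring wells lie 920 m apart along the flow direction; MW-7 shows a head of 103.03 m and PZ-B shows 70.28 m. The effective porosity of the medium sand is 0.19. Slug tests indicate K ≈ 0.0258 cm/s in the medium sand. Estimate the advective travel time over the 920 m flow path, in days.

Convert K: 0.0258 cm/s × 864 = 22.29 m/day.
Hydraulic gradient i = (103.03 − 70.28) / 920 = 32.75 / 920 = 0.03560.
Darcy flux q = K · i = 22.29 × 0.03560 = 0.7935 m/day.
Seepage velocity v = q / n_e = 0.7935 / 0.19 = 4.176 m/day.
Travel time t = L / v = 920 / 4.176 = 220.3 days.

220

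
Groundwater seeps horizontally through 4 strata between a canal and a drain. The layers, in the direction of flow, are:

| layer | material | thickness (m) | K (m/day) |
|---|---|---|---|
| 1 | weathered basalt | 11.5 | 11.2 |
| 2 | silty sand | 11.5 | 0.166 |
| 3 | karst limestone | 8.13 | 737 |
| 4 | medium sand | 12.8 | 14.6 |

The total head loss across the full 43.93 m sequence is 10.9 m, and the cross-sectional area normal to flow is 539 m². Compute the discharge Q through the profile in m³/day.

Flow is perpendicular to layering, so the layers act in series and the equivalent K is the thickness-weighted harmonic mean.
Total thickness L = 11.5 + 11.5 + 8.13 + 12.8 = 43.93 m.
Σ(b_i/K_i) = 11.5/11.2 + 11.5/0.166 + 8.13/737 + 12.8/14.6 = 71.19 d.
K_eq = L / Σ(b_i/K_i) = 43.93 / 71.19 = 0.6171 m/day.
Q = K_eq · A · (Δh/L) = 0.6171 × 539 × (10.9/43.93) = 82.53 m³/day.

82.5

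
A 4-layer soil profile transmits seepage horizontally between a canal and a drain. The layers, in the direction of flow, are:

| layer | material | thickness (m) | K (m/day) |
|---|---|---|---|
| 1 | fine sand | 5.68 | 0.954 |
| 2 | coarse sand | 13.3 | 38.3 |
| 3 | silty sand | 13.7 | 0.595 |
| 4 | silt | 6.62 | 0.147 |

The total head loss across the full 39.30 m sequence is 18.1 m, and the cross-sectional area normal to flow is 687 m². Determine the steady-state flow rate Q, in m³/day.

167

Flow is perpendicular to layering, so the layers act in series and the equivalent K is the thickness-weighted harmonic mean.
Total thickness L = 5.68 + 13.3 + 13.7 + 6.62 = 39.30 m.
Σ(b_i/K_i) = 5.68/0.954 + 13.3/38.3 + 13.7/0.595 + 6.62/0.147 = 74.36 d.
K_eq = L / Σ(b_i/K_i) = 39.30 / 74.36 = 0.5285 m/day.
Q = K_eq · A · (Δh/L) = 0.5285 × 687 × (18.1/39.30) = 167.2 m³/day.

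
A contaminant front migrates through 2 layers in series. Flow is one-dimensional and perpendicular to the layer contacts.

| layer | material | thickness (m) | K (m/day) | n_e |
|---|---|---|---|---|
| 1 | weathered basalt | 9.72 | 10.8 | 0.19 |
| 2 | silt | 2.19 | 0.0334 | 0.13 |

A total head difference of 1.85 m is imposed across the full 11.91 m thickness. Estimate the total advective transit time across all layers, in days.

76.6

With flow normal to the layers, continuity requires the same specific discharge q through every layer.
Σ(b_i/K_i) = 9.72/10.8 + 2.19/0.0334 = 66.47 d.
q = Δh / Σ(b_i/K_i) = 1.85 / 66.47 = 0.02783 m/day.
In each layer the seepage velocity is v_i = q/n_i, so the layer transit time is t_i = b_i·n_i / q:
  layer 1 (weathered basalt): t_1 = 9.72 × 0.19 / 0.02783 = 66.35 d
  layer 2 (silt): t_2 = 2.19 × 0.13 / 0.02783 = 10.23 d
Total t = Σ t_i = 76.58 days.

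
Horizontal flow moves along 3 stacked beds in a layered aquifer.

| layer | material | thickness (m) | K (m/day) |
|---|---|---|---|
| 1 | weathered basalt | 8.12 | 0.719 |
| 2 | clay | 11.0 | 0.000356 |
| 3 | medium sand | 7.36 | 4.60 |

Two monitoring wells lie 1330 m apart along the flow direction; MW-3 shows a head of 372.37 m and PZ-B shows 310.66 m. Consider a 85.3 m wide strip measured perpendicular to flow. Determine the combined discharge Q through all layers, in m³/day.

157

Flow is parallel to layering, so each bed carries its own Darcy discharge and the transmissivities add.
Σ(K_i·b_i) = 0.719×8.12 + 0.000356×11.0 + 4.60×7.36 = 39.70 m²/day.
Hydraulic gradient i = (372.37 − 310.66) / 1330 = 61.71 / 1330 = 0.04640.
Q = Σ(K_i·b_i) · W · i = 39.70 × 85.3 × 0.04640 = 157.1 m³/day.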